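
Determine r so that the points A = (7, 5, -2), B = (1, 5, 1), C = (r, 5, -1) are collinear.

5

Collinearity requires AB × AC = 0; each component is linear in r.
The y-component gives (3)r + (-15) = 0, so r = 5.
The remaining components then also vanish.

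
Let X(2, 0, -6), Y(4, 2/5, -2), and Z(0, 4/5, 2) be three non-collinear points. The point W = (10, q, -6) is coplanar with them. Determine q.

0

The plane through X, Y, Z has equation −24y + (12/5)z = -72/5.
Substituting W: (-24)q + (-72/5) = -72/5, so q = 0.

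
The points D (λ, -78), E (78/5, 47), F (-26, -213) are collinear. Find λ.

The three points are collinear iff det[DE; DF] = 0.
This determinant is linear in λ: (260)λ + (1144) = 0, so λ = -22/5.

-22/5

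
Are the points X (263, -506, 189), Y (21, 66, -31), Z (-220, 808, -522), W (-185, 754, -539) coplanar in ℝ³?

No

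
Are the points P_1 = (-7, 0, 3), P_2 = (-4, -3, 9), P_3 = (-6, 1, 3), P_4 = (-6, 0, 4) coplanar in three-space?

Yes

The four points are coplanar iff the 3×3 determinant with rows P_1P_2, P_1P_3, P_1P_4 is zero.
Rows: (3, -3, 6), (1, 1, 0), (1, 0, 1).
Expanding along the first row: (3)(1) − (-3)(1) + (6)(-1) = 0.
Zero determinant ⇒ coplanar.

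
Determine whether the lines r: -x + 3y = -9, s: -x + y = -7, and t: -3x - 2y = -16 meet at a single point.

Yes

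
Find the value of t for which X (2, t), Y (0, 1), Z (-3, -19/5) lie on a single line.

21/5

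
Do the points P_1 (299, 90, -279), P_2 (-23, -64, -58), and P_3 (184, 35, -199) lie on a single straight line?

P_1P_2 = (-322, -154, 221), P_1P_3 = (-115, -55, 80).
P_1P_2 × P_1P_3 = (-165, 345, 0).
The cross product is nonzero, so the points do not lie on one line.

No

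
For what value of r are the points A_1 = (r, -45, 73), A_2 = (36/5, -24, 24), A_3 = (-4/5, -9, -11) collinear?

92/5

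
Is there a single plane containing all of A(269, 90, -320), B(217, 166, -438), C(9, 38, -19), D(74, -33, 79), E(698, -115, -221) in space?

No

The plane through A, B, C has normal n = AB × AC = (16740, 46332, 22464) and equation n·P = 1484460.
Checking the remaining points: n·D = 1484460, n·E = 1391796.
Since n·E = 1391796 ≠ 1484460, E is off the plane and the points are not all coplanar.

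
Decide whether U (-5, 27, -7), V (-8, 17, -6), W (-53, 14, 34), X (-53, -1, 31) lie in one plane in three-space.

No

The four points are coplanar iff the 3×3 determinant with rows UV, UW, UX is zero.
Rows: (-3, -10, 1), (-48, -13, 41), (-48, -28, 38).
Expanding along the first row: (-3)(654) − (-10)(144) + (1)(720) = 198.
Nonzero ⇒ not coplanar.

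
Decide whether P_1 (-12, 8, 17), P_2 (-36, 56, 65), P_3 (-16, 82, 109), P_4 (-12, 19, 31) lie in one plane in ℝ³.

Yes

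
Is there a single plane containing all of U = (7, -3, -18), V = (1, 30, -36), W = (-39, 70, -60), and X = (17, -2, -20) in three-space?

No

With U as base: UV = (-6, 33, -18), UW = (-46, 73, -42), UX = (10, 1, -2).
UW × UX = (-104, -512, -776).
UV · (UW × UX) = -2304.
Since -2304 ≠ 0, the four points are not coplanar.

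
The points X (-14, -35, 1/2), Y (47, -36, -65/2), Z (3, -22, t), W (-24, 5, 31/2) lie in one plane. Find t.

The points are coplanar iff XY · (XZ × XW) = 0.
Expanding, this is linear in t: (-2430)t + (-13365) = 0.
So t = -11/2.

-11/2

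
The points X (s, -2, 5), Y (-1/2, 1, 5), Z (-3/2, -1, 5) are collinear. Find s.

-2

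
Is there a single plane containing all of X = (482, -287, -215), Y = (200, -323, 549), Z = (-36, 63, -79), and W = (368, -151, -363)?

No

With X as base: XY = (-282, -36, 764), XZ = (-518, 350, 136), XW = (-114, 136, -148).
XZ × XW = (-70296, -92168, -30548).
XY · (XZ × XW) = -197152.
Since -197152 ≠ 0, the four points are not coplanar.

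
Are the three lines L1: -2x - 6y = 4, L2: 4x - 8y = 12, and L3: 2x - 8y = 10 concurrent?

Intersecting L1 and L2: solving the 2×2 system gives (x, y) = (1, -1).
Substitute into L3: (2)(1) + (-8)(-1) = 10.
This equals 10, so (1, -1) lies on all three lines and they are concurrent.

Yes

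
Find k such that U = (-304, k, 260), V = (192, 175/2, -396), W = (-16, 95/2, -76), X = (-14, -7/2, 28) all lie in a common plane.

The points are coplanar iff UV · (UW × UX) = 0.
Expanding, this is linear in k: (-22272)k + (968832) = 0.
So k = 87/2.

87/2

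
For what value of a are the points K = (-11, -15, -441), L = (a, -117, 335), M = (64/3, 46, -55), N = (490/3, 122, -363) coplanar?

Normal to plane KMN: n = (-48124, 194312/3, -18614/3); plane equation n·P = 2294062.
Requiring n·L = 2294062: (-48124)a + (-28970194/3) = 2294062.
So a = -745/3.

-745/3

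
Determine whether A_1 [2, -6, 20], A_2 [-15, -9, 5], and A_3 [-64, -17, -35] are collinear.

No

A_1A_2 = (-17, -3, -15), A_1A_3 = (-66, -11, -55).
Comparing components 3 and 1: (-15)(-66) − (-17)(-55) = 55 ≠ 0, so A_1A_2 and A_1A_3 are not parallel and the points are not collinear.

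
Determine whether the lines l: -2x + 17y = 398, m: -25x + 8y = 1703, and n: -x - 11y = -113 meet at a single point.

Lines aᵢx + bᵢy = cᵢ with pairwise distinct directions are concurrent exactly when det[aᵢ bᵢ cᵢ] = 0.
Here the determinant is 0.
It vanishes, so the lines are concurrent at (-63, 16).

Yes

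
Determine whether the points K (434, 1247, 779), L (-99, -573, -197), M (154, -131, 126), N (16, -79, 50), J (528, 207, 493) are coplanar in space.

No

The plane through K, L, M has normal n = KL × KM = (-156468, -74769, 224874) and equation n·P = 14032791.
Checking the remaining points: n·N = 14646963, n·J = 12770595.
Since n·N = 14646963 ≠ 14032791, N is off the plane and the points are not all coplanar.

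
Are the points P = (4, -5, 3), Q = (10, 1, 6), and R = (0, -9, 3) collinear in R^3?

No

PQ = (6, 6, 3), PR = (-4, -4, 0).
Comparing components 2 and 3: (6)(0) − (3)(-4) = 12 ≠ 0, so PQ and PR are not parallel and the points are not collinear.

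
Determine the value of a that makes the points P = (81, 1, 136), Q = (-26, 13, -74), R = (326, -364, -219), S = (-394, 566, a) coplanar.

471

Coplanarity ⇔ det[PQ; PR; PS] = 0.
Expanding, this is linear in a: (36115)a + (-17010165) = 0.
So a = 471.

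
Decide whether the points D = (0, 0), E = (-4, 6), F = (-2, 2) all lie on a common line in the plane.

No

DE = (-4, 6), DF = (-2, 2).
If collinear, DF would be a scalar multiple of DE. But (-4)·(2) ≠ (6)·(-2) (difference 4), so they are not parallel; the points are not collinear.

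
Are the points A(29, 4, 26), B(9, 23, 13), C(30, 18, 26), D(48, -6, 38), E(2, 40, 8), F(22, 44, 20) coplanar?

The plane through A, B, C has normal n = AB × AC = (182, -13, -299) and equation n·P = -2548.
Checking the remaining points: n·D = -2548, n·E = -2548, n·F = -2548.
All equal -2548, so all 6 points lie in one plane.

Yes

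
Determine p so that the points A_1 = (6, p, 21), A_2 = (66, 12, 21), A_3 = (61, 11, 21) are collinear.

Collinearity requires A_1A_2 × A_1A_3 = 0; each component is linear in p.
The z-component gives (-5)p + (0) = 0, so p = 0.
The remaining components then also vanish.

0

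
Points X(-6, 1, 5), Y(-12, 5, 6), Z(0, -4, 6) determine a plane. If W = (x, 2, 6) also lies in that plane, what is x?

-8

A normal to the plane is n = XY × XZ = (9, 12, 6).
W lies in the plane iff n · XW = 0.
This gives (9)x + (72) = 0, so x = -8.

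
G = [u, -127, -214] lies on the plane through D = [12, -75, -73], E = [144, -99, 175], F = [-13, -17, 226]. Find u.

76

The plane through D, E, F has equation −21560x − 45668y + 7056z = 2651292.
Substituting G: (-21560)u + (4289852) = 2651292, so u = 76.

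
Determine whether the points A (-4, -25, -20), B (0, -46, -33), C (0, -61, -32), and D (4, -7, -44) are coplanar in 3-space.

No

With A as base: AB = (4, -21, -13), AC = (4, -36, -12), AD = (8, 18, -24).
AC × AD = (1080, 0, 360).
AB · (AC × AD) = -360.
Since -360 ≠ 0, the four points are not coplanar.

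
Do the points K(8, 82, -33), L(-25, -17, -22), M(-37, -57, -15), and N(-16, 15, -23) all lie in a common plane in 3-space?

No

With K as base: KL = (-33, -99, 11), KM = (-45, -139, 18), KN = (-24, -67, 10).
KM × KN = (-184, 18, -321).
KL · (KM × KN) = 759.
Since 759 ≠ 0, the four points are not coplanar.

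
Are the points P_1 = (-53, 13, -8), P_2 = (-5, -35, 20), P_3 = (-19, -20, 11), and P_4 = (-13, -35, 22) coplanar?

The four points are coplanar iff the 3×3 determinant with rows P_1P_2, P_1P_3, P_1P_4 is zero.
Rows: (48, -48, 28), (34, -33, 19), (40, -48, 30).
Expanding along the first row: (48)(-78) − (-48)(260) + (28)(-312) = 0.
Zero determinant ⇒ coplanar.

Yes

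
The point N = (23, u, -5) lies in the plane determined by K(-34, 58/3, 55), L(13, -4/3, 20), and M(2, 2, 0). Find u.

The plane through K, L, M has equation 530x + 1325y − (212/3)z = 3710.
Substituting N: (1325)u + (37630/3) = 3710, so u = -20/3.

-20/3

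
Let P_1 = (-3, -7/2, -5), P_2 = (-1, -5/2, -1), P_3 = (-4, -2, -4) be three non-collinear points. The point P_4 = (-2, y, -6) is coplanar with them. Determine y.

The plane through P_1, P_2, P_3 has equation −5x − 6y + 4z = 16.
Substituting P_4: (-6)y + (-14) = 16, so y = -5.

-5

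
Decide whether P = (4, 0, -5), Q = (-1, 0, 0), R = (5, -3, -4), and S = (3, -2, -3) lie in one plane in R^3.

A normal to the plane through P, Q, R is n = PQ × PR = (15, 10, 15).
The plane has equation n·X = -15. For S: n·S = -20.
-20 ≠ -15, so S is off the plane.

No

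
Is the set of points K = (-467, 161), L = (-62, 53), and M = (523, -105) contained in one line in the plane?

No

KL = (405, -108), KM = (990, -266).
Twice the signed area of △KLM is (405)(-266) − (-108)(990) = -810.
The area is nonzero, so the three points are not collinear.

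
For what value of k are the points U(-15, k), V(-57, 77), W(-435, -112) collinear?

98

Collinearity: (U − V) must be parallel to (W − V) = (-378, -189).
Cross-multiplying the components: (k − 77)·(-378) = (42)·(-189).
Solving gives k = 98.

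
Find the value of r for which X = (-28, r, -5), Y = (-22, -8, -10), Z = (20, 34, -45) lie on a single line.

-14

Direction YZ = (42, 42, -35). From the x-coordinate of X, the parameter along the line is τ = (-28 − (-22))/42 = -1/7.
Then r = (-8) + (-1/7)·(42) = -14.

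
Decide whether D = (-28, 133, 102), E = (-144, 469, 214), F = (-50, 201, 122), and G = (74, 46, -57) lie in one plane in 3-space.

Yes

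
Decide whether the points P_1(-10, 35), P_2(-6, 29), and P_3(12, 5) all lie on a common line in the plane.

No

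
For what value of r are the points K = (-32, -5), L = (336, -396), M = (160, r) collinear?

-209

Collinearity: (M − K) must be parallel to (L − K) = (368, -391).
Cross-multiplying the components: (r − (-5))·(368) = (192)·(-391).
Solving gives r = -209.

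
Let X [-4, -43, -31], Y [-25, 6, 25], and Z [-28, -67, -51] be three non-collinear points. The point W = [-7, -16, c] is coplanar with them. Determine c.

A normal to the plane is n = XY × XZ = (364, -1764, 1680).
W lies in the plane iff n · XW = 0.
This gives (1680)c + (3360) = 0, so c = -2.

-2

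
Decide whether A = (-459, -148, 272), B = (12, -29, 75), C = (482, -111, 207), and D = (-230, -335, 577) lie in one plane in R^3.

The four points are coplanar iff the 3×3 determinant with rows AB, AC, AD is zero.
Rows: (471, 119, -197), (941, 37, -65), (229, -187, 305).
Expanding along the first row: (471)(-870) − (119)(301890) + (-197)(-184440) = 0.
Zero determinant ⇒ coplanar.

Yes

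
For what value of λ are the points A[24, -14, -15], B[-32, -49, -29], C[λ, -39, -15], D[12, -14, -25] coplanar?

-4

Normal to plane ABD: n = (350, -392, -420); plane equation n·P = 20188.
Requiring n·C = 20188: (350)λ + (21588) = 20188.
So λ = -4.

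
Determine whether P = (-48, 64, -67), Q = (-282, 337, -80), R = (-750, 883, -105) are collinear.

No

PQ = (-234, 273, -13), PR = (-702, 819, -38).
Comparing components 2 and 3: (273)(-38) − (-13)(819) = 273 ≠ 0, so PQ and PR are not parallel and the points are not collinear.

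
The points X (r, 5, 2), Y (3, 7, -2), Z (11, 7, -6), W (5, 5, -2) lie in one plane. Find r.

The points are coplanar iff XY · (XZ × XW) = 0.
Expanding, this is linear in r: (8)r + (24) = 0.
So r = -3.

-3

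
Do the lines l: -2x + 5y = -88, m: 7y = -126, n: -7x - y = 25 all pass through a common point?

Yes

Intersecting l and m: solving the 2×2 system gives (x, y) = (-1, -18).
Substitute into n: (-7)(-1) + (-1)(-18) = 25.
This equals 25, so (-1, -18) lies on all three lines and they are concurrent.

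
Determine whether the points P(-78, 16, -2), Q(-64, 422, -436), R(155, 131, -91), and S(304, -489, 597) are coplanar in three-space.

Yes

The four points are coplanar iff the 3×3 determinant with rows PQ, PR, PS is zero.
Rows: (14, 406, -434), (233, 115, -89), (382, -505, 599).
Expanding along the first row: (14)(23940) − (406)(173565) + (-434)(-161595) = 0.
Zero determinant ⇒ coplanar.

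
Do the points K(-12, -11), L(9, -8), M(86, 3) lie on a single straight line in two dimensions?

Yes

KL = (21, 3), KM = (98, 14).
Twice the signed area of △KLM is (21)(14) − (3)(98) = 0.
The triangle is degenerate (zero area), so the points are collinear.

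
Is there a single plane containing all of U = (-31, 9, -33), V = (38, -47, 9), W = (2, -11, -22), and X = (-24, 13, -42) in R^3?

No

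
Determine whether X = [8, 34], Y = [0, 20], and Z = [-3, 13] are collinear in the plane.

XY = (-8, -14), XZ = (-11, -21).
Twice the signed area of △XYZ is (-8)(-21) − (-14)(-11) = 14.
The area is nonzero, so the three points are not collinear.

No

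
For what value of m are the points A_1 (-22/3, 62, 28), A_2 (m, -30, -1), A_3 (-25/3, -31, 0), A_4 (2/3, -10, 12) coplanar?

The points are coplanar iff A_1A_2 · (A_1A_3 × A_1A_4) = 0.
Expanding, this is linear in m: (-528)m + (-5456) = 0.
So m = -31/3.

-31/3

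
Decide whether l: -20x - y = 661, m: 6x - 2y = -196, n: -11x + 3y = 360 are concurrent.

Yes

The three lines meet at one point iff the augmented coefficient matrix [aᵢ bᵢ cᵢ] has rank < 3, i.e. its determinant vanishes.
Here the determinant is 0.
It vanishes, so the lines are concurrent at (-33, -1).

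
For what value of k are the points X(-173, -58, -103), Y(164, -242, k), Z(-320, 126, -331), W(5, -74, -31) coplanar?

185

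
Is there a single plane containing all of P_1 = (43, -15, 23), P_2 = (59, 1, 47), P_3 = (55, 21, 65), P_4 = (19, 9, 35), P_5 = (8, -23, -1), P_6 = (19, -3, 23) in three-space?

No

The plane through P_1, P_2, P_3 has normal n = P_1P_2 × P_1P_3 = (-192, -384, 384) and equation n·P = 6336.
Checking the remaining points: n·P_4 = 6336, n·P_5 = 6912, n·P_6 = 6336.
Since n·P_5 = 6912 ≠ 6336, P_5 is off the plane and the points are not all coplanar.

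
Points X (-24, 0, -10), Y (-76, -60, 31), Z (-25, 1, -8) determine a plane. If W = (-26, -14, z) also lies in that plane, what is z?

-15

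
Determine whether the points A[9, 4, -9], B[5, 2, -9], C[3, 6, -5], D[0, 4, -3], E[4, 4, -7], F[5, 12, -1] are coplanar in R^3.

The plane through A, B, C has normal n = AB × AC = (-8, 16, -20) and equation n·P = 172.
Checking the remaining points: n·D = 124, n·E = 172, n·F = 172.
Since n·D = 124 ≠ 172, D is off the plane and the points are not all coplanar.

No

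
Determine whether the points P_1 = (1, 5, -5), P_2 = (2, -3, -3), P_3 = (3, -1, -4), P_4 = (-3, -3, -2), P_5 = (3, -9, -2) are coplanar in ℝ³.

No

The plane through P_1, P_2, P_3 has normal n = P_1P_2 × P_1P_3 = (4, 3, 10) and equation n·P = -31.
Checking the remaining points: n·P_4 = -41, n·P_5 = -35.
Since n·P_4 = -41 ≠ -31, P_4 is off the plane and the points are not all coplanar.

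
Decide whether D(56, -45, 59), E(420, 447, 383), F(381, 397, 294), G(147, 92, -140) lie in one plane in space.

With D as base: DE = (364, 492, 324), DF = (325, 442, 235), DG = (91, 137, -199).
DF × DG = (-120153, 86060, 4303).
DE · (DF × DG) = 0.
The scalar triple product vanishes, so the four points are coplanar.

Yes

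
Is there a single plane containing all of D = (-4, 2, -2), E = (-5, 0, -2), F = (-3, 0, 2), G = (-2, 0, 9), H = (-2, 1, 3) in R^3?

No

The plane through D, E, F has normal n = DE × DF = (-8, 4, 4) and equation n·P = 32.
Checking the remaining points: n·G = 52, n·H = 32.
Since n·G = 52 ≠ 32, G is off the plane and the points are not all coplanar.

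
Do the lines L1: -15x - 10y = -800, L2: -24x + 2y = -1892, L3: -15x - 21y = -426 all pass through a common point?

Lines aᵢx + bᵢy = cᵢ with pairwise distinct directions are concurrent exactly when det[aᵢ bᵢ cᵢ] = 0.
Here the determinant is 0.
It vanishes, so the lines are concurrent at (76, -34).

Yes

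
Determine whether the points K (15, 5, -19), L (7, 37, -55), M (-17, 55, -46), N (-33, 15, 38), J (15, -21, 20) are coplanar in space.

Yes

The plane through K, L, M has normal n = KL × KM = (936, 936, 624) and equation n·P = 6864.
Checking the remaining points: n·N = 6864, n·J = 6864.
All equal 6864, so all 5 points lie in one plane.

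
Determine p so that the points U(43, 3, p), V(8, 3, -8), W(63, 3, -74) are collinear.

Collinearity requires UV × UW = 0; each component is linear in p.
The y-component gives (-55)p + (-2750) = 0, so p = -50.
The remaining components then also vanish.

-50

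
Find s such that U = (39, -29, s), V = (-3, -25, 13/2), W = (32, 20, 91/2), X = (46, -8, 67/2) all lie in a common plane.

37/2

Coplanarity ⇔ det[UV; UW; UX] = 0.
Expanding, this is linear in s: (1610)s + (-29785) = 0.
So s = 37/2.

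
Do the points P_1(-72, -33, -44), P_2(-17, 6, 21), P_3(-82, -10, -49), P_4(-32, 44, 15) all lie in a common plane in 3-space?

No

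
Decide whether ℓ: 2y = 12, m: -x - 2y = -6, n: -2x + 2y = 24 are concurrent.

Yes

The three lines meet at one point iff the augmented coefficient matrix [aᵢ bᵢ cᵢ] has rank < 3, i.e. its determinant vanishes.
Here the determinant is 0.
It vanishes, so the lines are concurrent at (-6, 6).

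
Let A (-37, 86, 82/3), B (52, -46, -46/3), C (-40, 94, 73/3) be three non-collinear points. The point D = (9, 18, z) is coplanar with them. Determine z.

5

A normal to the plane is n = AB × AC = (2212/3, 395, 316).
D lies in the plane iff n · AD = 0.
This gives (316)z + (-1580) = 0, so z = 5.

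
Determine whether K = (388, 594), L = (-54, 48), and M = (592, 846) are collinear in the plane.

KL = (-442, -546), KM = (204, 252).
det[KL; KM] = (-442)(252) − (-546)(204) = 0.
The determinant is zero, so the points are collinear.

Yes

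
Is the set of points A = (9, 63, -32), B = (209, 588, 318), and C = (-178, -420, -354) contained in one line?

No

AB = (200, 525, 350), AC = (-187, -483, -322).
AB × AC = (0, -1050, 1575).
The cross product is nonzero, so the points do not lie on one line.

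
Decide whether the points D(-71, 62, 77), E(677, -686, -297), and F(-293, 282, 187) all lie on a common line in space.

No

DE = (748, -748, -374), DF = (-222, 220, 110).
DE × DF = (0, 748, -1496).
The cross product is nonzero, so the points do not lie on one line.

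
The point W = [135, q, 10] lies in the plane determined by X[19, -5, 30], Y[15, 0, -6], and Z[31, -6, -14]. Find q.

-52

The plane through X, Y, Z has equation −256x − 608y − 56z = -3504.
Substituting W: (-608)q + (-35120) = -3504, so q = -52.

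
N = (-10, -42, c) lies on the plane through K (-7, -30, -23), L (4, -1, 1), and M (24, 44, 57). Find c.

-23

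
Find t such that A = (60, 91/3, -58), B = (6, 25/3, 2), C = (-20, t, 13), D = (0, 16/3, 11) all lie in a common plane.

Normal to plane ABD: n = (-18, 126, 30); plane equation n·P = 1002.
Requiring n·C = 1002: (126)t + (750) = 1002.
So t = 2.

2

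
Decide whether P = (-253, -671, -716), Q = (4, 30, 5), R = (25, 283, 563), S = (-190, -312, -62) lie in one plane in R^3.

The four points are coplanar iff the 3×3 determinant with rows PQ, PR, PS is zero.
Rows: (257, 701, 721), (278, 954, 1279), (63, 359, 654).
Expanding along the first row: (257)(164755) − (701)(101235) + (721)(39700) = 0.
Zero determinant ⇒ coplanar.

Yes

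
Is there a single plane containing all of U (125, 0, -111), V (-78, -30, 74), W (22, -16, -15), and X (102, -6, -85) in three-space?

A normal to the plane through U, V, W is n = UV × UW = (80, 433, 158).
The plane has equation n·P = -7538. For X: n·X = -7868.
-7868 ≠ -7538, so X is off the plane.

No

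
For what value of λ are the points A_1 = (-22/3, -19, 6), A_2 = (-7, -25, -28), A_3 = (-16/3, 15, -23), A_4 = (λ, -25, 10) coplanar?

-23/3

Coplanarity ⇔ det[A_1A_2; A_1A_3; A_1A_4] = 0.
Expanding, this is linear in λ: (1330)λ + (30590/3) = 0.
So λ = -23/3.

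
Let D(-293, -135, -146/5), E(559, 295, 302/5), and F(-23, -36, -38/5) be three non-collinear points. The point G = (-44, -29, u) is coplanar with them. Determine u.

A normal to the plane is n = DE × DF = (2088/5, 28944/5, -31752).
G lies in the plane iff n · DG = 0.
This gives (-31752)u + (-1047816/5) = 0, so u = -33/5.

-33/5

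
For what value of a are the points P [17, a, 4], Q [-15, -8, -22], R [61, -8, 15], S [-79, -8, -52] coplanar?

-8

The points are coplanar iff PQ · (PR × PS) = 0.
Expanding, this is linear in a: (88)a + (704) = 0.
So a = -8.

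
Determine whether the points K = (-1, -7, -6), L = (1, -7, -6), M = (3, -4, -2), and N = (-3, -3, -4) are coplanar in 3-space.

The four points are coplanar iff the 3×3 determinant with rows KL, KM, KN is zero.
Rows: (2, 0, 0), (4, 3, 4), (-2, 4, 2).
Expanding along the first row: (2)(-10) − (0)(16) + (0)(22) = -20.
Nonzero ⇒ not coplanar.

No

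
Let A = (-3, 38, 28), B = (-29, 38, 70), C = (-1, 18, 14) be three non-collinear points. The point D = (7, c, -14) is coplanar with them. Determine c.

Coplanarity requires AB · (AC × AD) = 0.
AB = (-26, 0, 42), AC = (2, -20, -14); the triple product is linear in c with coefficient -280 and constant term -2800.
Setting it to zero: c = -10.

-10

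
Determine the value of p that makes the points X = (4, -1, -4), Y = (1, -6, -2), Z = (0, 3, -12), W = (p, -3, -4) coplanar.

Normal to plane XYZ: n = (32, -32, -32); plane equation n·P = 288.
Requiring n·W = 288: (32)p + (224) = 288.
So p = 2.

2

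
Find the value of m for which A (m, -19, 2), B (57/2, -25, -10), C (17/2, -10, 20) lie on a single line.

41/2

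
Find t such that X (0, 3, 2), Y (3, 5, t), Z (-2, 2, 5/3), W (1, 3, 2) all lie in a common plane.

8/3

Normal to plane XZW: n = (0, -1/3, 1); plane equation n·P = 1.
Requiring n·Y = 1: (1)t + (-5/3) = 1.
So t = 8/3.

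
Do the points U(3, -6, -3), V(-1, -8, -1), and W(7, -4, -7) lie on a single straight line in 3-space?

No

UV = (-4, -2, 2), UW = (4, 2, -4).
Comparing components 2 and 3: (-2)(-4) − (2)(2) = 4 ≠ 0, so UV and UW are not parallel and the points are not collinear.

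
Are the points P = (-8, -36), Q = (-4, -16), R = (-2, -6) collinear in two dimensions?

Yes

PQ = (4, 20), PR = (6, 30).
Twice the signed area of △PQR is (4)(30) − (20)(6) = 0.
The triangle is degenerate (zero area), so the points are collinear.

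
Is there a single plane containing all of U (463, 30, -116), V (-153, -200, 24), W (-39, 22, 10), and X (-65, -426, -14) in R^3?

No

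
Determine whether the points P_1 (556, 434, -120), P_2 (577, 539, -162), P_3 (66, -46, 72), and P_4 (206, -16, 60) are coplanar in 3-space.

The four points are coplanar iff the 3×3 determinant with rows P_1P_2, P_1P_3, P_1P_4 is zero.
Rows: (21, 105, -42), (-490, -480, 192), (-350, -450, 180).
Expanding along the first row: (21)(0) − (105)(-21000) + (-42)(52500) = 0.
Zero determinant ⇒ coplanar.

Yes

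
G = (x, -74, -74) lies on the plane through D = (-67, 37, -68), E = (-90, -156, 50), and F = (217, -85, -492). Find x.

-36

A normal to the plane is n = DE × DF = (96228, 23760, 57618).
G lies in the plane iff n · DG = 0.
This gives (96228)x + (3464208) = 0, so x = -36.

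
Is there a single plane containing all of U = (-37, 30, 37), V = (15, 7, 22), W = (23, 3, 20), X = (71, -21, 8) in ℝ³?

Yes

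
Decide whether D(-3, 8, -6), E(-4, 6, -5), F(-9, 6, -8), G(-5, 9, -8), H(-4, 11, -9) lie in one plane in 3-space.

Yes

The plane through D, E, F has normal n = DE × DF = (6, -8, -10) and equation n·P = -22.
Checking the remaining points: n·G = -22, n·H = -22.
All equal -22, so all 5 points lie in one plane.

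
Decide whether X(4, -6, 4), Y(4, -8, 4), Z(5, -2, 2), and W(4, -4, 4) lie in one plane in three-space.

Yes

A normal to the plane through X, Y, Z is n = XY × XZ = (4, 0, 2).
The plane has equation n·P = 24. For W: n·W = 24.
Equal, so W lies in the plane and all four are coplanar.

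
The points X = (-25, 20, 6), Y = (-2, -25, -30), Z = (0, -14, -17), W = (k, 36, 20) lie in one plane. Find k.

Normal to plane XYZ: n = (-189, -371, 343); plane equation n·P = -637.
Requiring n·W = -637: (-189)k + (-6496) = -637.
So k = -31.

-31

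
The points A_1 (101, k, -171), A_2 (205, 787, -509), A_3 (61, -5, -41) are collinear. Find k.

Collinearity requires A_1A_2 × A_1A_3 = 0; each component is linear in k.
The x-component gives (-468)k + (100620) = 0, so k = 215.
The remaining components then also vanish.

215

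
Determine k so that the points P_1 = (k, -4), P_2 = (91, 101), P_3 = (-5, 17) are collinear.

-29

The three points are collinear iff det[P_1P_2; P_1P_3] = 0.
This determinant is linear in k: (84)k + (2436) = 0, so k = -29.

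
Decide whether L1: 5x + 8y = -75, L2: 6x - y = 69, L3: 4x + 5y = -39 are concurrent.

The three lines meet at one point iff the augmented coefficient matrix [aᵢ bᵢ cᵢ] has rank < 3, i.e. its determinant vanishes.
Here the determinant is 0.
It vanishes, so the lines are concurrent at (9, -15).

Yes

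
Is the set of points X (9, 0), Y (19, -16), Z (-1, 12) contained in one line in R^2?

No

XY = (10, -16), XZ = (-10, 12).
If collinear, XZ would be a scalar multiple of XY. But (10)·(12) ≠ (-16)·(-10) (difference -40), so they are not parallel; the points are not collinear.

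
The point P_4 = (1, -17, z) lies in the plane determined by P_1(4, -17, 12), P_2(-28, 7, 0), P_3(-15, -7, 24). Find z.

21

The plane through P_1, P_2, P_3 has equation 408x + 612y + 136z = -7140.
Substituting P_4: (136)z + (-9996) = -7140, so z = 21.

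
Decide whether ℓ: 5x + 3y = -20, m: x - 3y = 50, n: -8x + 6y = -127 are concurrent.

The three lines meet at one point iff the augmented coefficient matrix [aᵢ bᵢ cᵢ] has rank < 3, i.e. its determinant vanishes.
Here the determinant is -54.
Nonzero, so no common point exists.

No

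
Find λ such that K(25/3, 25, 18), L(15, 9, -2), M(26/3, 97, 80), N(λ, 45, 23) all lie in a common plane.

65/3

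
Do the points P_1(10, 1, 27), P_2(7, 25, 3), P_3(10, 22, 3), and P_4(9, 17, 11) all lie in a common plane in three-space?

The four points are coplanar iff the 3×3 determinant with rows P_1P_2, P_1P_3, P_1P_4 is zero.
Rows: (-3, 24, -24), (0, 21, -24), (-1, 16, -16).
Expanding along the first row: (-3)(48) − (24)(-24) + (-24)(21) = -72.
Nonzero ⇒ not coplanar.

No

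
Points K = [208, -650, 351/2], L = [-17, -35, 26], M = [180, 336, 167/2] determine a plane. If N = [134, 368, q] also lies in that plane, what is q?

121/2

The plane through K, L, M has equation 90827x − 16514y − 204630z = -6286449.
Substituting N: (-204630)q + (6093666) = -6286449, so q = 121/2.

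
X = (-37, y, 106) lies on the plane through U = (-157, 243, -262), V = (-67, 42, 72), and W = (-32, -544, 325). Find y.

294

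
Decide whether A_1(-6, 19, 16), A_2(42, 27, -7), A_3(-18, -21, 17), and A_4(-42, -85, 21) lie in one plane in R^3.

Yes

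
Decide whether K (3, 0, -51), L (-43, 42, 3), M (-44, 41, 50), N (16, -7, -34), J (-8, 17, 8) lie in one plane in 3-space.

The plane through K, L, M has normal n = KL × KM = (2028, 2108, 88) and equation n·P = 1596.
Checking the remaining points: n·N = 14700, n·J = 20316.
Since n·N = 14700 ≠ 1596, N is off the plane and the points are not all coplanar.

No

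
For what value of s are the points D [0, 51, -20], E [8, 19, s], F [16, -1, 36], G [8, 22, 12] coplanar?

16

Coplanarity ⇔ det[DE; DF; DG] = 0.
Expanding, this is linear in s: (-48)s + (768) = 0.
So s = 16.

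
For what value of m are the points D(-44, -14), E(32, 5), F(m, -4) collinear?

Collinearity: (F − D) must be parallel to (E − D) = (76, 19).
Cross-multiplying the components: (m − (-44))·(19) = (10)·(76).
Solving gives m = -4.

-4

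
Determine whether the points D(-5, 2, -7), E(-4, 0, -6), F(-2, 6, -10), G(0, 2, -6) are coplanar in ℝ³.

A normal to the plane through D, E, F is n = DE × DF = (2, 6, 10).
The plane has equation n·P = -68. For G: n·G = -48.
-48 ≠ -68, so G is off the plane.

No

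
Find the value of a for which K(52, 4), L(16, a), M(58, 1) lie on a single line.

The three points are collinear iff det[KL; KM] = 0.
This determinant is linear in a: (-6)a + (132) = 0, so a = 22.

22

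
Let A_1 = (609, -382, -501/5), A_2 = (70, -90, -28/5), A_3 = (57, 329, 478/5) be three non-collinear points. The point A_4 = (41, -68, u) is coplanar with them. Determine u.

1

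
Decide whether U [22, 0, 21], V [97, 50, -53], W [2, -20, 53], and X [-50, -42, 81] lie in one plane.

Yes

The four points are coplanar iff the 3×3 determinant with rows UV, UW, UX is zero.
Rows: (75, 50, -74), (-20, -20, 32), (-72, -42, 60).
Expanding along the first row: (75)(144) − (50)(1104) + (-74)(-600) = 0.
Zero determinant ⇒ coplanar.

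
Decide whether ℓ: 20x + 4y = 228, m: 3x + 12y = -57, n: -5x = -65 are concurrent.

Yes

Intersecting ℓ and m: solving the 2×2 system gives (x, y) = (13, -8).
Substitute into n: (-5)(13) + (0)(-8) = -65.
This equals -65, so (13, -8) lies on all three lines and they are concurrent.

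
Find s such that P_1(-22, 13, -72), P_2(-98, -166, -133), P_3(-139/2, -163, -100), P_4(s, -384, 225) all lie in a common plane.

Normal to plane P_1P_2P_3: n = (-5724, 1539/2, 9747/2); plane equation n·P = -429921/2.
Requiring n·P_4 = -429921/2: (-5724)s + (1602099/2) = -429921/2.
So s = 355/2.

355/2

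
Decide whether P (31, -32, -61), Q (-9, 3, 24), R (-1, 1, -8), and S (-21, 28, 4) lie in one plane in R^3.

With P as base: PQ = (-40, 35, 85), PR = (-32, 33, 53), PS = (-52, 60, 65).
PR × PS = (-1035, -676, -204).
PQ · (PR × PS) = 400.
Since 400 ≠ 0, the four points are not coplanar.

No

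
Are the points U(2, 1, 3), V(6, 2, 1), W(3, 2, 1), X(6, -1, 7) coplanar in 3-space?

Yes

With U as base: UV = (4, 1, -2), UW = (1, 1, -2), UX = (4, -2, 4).
UW × UX = (0, -12, -6).
UV · (UW × UX) = 0.
The scalar triple product vanishes, so the four points are coplanar.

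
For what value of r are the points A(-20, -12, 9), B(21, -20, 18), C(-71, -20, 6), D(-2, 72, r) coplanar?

-27

Coplanarity ⇔ det[AB; AC; AD] = 0.
Expanding, this is linear in r: (-736)r + (-19872) = 0.
So r = -27.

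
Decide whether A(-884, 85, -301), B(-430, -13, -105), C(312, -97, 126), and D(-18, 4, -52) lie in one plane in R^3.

A normal to the plane through A, B, C is n = AB × AC = (-6174, 40558, 34580).
The plane has equation n·P = -1503334. For D: n·D = -1524796.
-1524796 ≠ -1503334, so D is off the plane.

No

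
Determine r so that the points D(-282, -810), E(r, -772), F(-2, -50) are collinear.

The three points are collinear iff det[DE; DF] = 0.
This determinant is linear in r: (760)r + (203680) = 0, so r = -268.

-268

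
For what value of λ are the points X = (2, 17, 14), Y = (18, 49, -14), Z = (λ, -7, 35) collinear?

-10

Direction XY = (16, 32, -28). From the y-coordinate of Z, the parameter along the line is τ = (-7 − 17)/32 = -3/4.
Then λ = 2 + (-3/4)·(16) = -10.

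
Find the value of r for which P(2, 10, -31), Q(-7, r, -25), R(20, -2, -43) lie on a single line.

Collinearity requires PQ × PR = 0; each component is linear in r.
The x-component gives (-12)r + (192) = 0, so r = 16.
The remaining components then also vanish.

16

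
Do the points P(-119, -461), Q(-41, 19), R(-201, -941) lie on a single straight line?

No

PQ = (78, 480), PR = (-82, -480).
det[PQ; PR] = (78)(-480) − (480)(-82) = 1920.
The determinant is nonzero, so they are not collinear.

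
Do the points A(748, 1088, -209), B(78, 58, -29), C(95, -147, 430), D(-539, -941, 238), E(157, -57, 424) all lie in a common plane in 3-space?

Yes

The plane through A, B, C has normal n = AB × AC = (-435870, 310590, 154860) and equation n·P = -20474580.
Checking the remaining points: n·D = -20474580, n·E = -20474580.
All equal -20474580, so all 5 points lie in one plane.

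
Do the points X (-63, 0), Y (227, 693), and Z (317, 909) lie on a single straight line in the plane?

XY = (290, 693), XZ = (380, 909).
det[XY; XZ] = (290)(909) − (693)(380) = 270.
The determinant is nonzero, so they are not collinear.

No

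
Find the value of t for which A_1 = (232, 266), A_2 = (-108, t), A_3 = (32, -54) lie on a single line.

-278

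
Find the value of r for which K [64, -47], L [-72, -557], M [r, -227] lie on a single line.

Collinearity: (M − K) must be parallel to (L − K) = (-136, -510).
Cross-multiplying the components: (r − 64)·(-510) = (-180)·(-136).
Solving gives r = 16.

16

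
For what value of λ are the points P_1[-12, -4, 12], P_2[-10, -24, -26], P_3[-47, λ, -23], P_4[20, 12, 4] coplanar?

The points are coplanar iff P_1P_2 · (P_1P_3 × P_1P_4) = 0.
Expanding, this is linear in λ: (1200)λ + (55200) = 0.
So λ = -46.

-46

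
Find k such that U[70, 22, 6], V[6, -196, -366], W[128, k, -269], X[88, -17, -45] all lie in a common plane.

Normal to plane UVX: n = (-3390, -9960, 6420); plane equation n·P = -417900.
Requiring n·W = -417900: (-9960)k + (-2160900) = -417900.
So k = -175.

-175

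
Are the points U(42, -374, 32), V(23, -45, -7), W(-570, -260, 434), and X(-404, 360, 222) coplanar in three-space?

Yes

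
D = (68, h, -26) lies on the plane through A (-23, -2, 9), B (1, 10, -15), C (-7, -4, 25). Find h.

Coplanarity requires AB · (AC × AD) = 0.
AB = (24, 12, -24), AC = (16, -2, 16); the triple product is linear in h with coefficient -768 and constant term 19968.
Setting it to zero: h = 26.

26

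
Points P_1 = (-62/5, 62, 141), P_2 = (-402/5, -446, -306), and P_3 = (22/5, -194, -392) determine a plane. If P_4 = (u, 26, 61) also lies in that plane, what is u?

-46/5

Coplanarity requires P_1P_2 · (P_1P_3 × P_1P_4) = 0.
P_1P_2 = (-68, -508, -447), P_1P_3 = (84/5, -256, -533); the triple product is linear in u with coefficient 156332 and constant term 7191272/5.
Setting it to zero: u = -46/5.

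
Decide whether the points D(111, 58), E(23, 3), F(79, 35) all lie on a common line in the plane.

No

DE = (-88, -55), DF = (-32, -23).
Twice the signed area of △DEF is (-88)(-23) − (-55)(-32) = 264.
The area is nonzero, so the three points are not collinear.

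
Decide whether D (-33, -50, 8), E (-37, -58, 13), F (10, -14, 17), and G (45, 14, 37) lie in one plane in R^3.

A normal to the plane through D, E, F is n = DE × DF = (-252, 251, 200).
The plane has equation n·P = -2634. For G: n·G = -426.
-426 ≠ -2634, so G is off the plane.

No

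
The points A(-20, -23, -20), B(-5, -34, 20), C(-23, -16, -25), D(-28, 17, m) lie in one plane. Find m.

Normal to plane ABC: n = (-225, -45, 72); plane equation n·P = 4095.
Requiring n·D = 4095: (72)m + (5535) = 4095.
So m = -20.

-20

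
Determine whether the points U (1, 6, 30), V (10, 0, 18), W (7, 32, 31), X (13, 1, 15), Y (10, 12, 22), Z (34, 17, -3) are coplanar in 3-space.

The plane through U, V, W has normal n = UV × UW = (306, -81, 270) and equation n·P = 7920.
Checking the remaining points: n·X = 7947, n·Y = 8028, n·Z = 8217.
Since n·X = 7947 ≠ 7920, X is off the plane and the points are not all coplanar.

No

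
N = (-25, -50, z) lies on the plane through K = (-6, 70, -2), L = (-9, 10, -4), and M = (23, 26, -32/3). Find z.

The plane through K, L, M has equation 432x − 84y + 1872z = -12216.
Substituting N: (1872)z + (-6600) = -12216, so z = -3.

-3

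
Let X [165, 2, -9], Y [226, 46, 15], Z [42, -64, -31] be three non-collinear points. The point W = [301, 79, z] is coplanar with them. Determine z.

The plane through X, Y, Z has equation 616x − 1610y + 1386z = 85946.
Substituting W: (1386)z + (58226) = 85946, so z = 20.

20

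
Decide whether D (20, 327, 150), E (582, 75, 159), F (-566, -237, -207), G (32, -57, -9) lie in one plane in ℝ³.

Yes

With D as base: DE = (562, -252, 9), DF = (-586, -564, -357), DG = (12, -384, -159).
DF × DG = (-47412, -97458, 231792).
DE · (DF × DG) = 0.
The scalar triple product vanishes, so the four points are coplanar.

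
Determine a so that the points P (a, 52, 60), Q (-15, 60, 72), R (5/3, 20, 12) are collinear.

Direction QR = (50/3, -40, -60). From the y-coordinate of P, the parameter along the line is τ = (52 − 60)/(-40) = 1/5.
Then a = (-15) + 1/5·(50/3) = -35/3.

-35/3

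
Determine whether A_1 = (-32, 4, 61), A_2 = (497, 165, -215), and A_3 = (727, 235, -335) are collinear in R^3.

A_1A_2 = (529, 161, -276), A_1A_3 = (759, 231, -396).
A_1A_2 × A_1A_3 = (0, 0, 0).
The cross product vanishes, so the three points are collinear.

Yes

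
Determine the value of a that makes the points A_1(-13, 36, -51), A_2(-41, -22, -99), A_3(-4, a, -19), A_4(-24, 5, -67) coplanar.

7

Normal to plane A_1A_2A_4: n = (-560, 80, 230); plane equation n·P = -1570.
Requiring n·A_3 = -1570: (80)a + (-2130) = -1570.
So a = 7.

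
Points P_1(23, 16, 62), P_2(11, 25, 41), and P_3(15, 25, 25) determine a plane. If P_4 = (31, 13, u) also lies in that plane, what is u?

53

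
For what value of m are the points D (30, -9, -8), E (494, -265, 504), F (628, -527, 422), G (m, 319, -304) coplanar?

Normal to plane DEF: n = (155136, 106656, -87264); plane equation n·P = 4392288.
Requiring n·G = 4392288: (155136)m + (60551520) = 4392288.
So m = -362.

-362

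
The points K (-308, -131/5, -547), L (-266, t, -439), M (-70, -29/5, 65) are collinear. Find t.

-113/5

Direction KM = (238, 102/5, 612). From the x-coordinate of L, the parameter along the line is τ = (-266 − (-308))/238 = 3/17.
Then t = (-131/5) + 3/17·(102/5) = -113/5.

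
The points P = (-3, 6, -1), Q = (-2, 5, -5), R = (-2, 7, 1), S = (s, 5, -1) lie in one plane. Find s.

Normal to plane PQR: n = (2, -6, 2); plane equation n·X = -44.
Requiring n·S = -44: (2)s + (-32) = -44.
So s = -6.

-6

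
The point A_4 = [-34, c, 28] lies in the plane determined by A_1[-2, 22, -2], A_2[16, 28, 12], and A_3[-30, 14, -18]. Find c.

Coplanarity requires A_1A_2 · (A_1A_3 × A_1A_4) = 0.
A_1A_2 = (18, 6, 14), A_1A_3 = (-28, -8, -16); the triple product is linear in c with coefficient -104 and constant term 2496.
Setting it to zero: c = 24.

24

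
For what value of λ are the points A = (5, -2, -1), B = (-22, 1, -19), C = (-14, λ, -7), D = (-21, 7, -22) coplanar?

The points are coplanar iff AB · (AC × AD) = 0.
Expanding, this is linear in λ: (99)λ + (1089) = 0.
So λ = -11.

-11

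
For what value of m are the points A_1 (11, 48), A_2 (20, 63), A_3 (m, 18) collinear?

Collinearity: (A_3 − A_1) must be parallel to (A_2 − A_1) = (9, 15).
Cross-multiplying the components: (m − 11)·(15) = (-30)·(9).
Solving gives m = -7.

-7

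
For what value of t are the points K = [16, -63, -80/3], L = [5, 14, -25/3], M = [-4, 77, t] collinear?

20/3

Direction KL = (-11, 77, 55/3). From the x-coordinate of M, the parameter along the line is τ = (-4 − 16)/(-11) = 20/11.
Then t = (-80/3) + 20/11·(55/3) = 20/3.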